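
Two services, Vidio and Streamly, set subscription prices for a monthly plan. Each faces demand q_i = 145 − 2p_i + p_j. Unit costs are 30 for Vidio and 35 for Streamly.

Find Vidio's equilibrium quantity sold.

Vidio's profit: π = (p_{Vidio} − 30)(145 − 2p_{Vidio} + p_{Streamly}).
∂π/∂p_{Vidio} = 205 − 4p_{Vidio} + p_{Streamly} = 0 ⇒ p_{Vidio} = 51.25 + 0.25p_{Streamly}.
Similarly p_{Streamly} = 53.75 + 0.25p_{Vidio}.
Solving the two reaction functions simultaneously: (1 − (0.25)(0.25))p_{Vidio} = 51.25 + 0.25·53.75, so 0.9375p_{Vidio} = 64.6875 and p_{Vidio} = 69.
Then p_{Streamly} = 53.75 + 0.25·69 = 71.
q_{Vidio} = 145 − 2·69 + 71 = 78.

78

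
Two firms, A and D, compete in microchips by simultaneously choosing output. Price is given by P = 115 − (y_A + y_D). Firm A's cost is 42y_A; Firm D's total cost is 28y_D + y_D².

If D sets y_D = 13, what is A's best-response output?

Firm A's profit: π = y_A(115 − (y_A + y_D)) − 42y_A.
∂π/∂y_A = 73 − 2y_A − y_D = 0, so y_A = 36.5 − 0.5y_D.
At y_D = 13: y_A = 36.5 − 0.5·13 = 30.

30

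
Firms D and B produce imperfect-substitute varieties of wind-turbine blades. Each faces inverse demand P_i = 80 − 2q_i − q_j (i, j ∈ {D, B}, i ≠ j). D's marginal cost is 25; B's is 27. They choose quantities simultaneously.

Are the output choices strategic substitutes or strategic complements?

strategic substitutes

Firm D's profit: π = q_D(80 − 2q_D − q_B) − 25q_D.
∂π/∂q_D = 55 − 4q_D − q_B = 0 ⇒ q_D = 13.75 − 0.25q_B.
The best-response slope dq_D/dq_B = −0.25 < 0: the reaction function is downward-sloping, so the choices are strategic substitutes.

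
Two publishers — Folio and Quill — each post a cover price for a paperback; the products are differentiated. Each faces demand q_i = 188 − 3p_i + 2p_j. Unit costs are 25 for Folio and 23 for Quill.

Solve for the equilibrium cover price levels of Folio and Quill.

Folio's profit: π = (p_{Folio} − 25)(188 − 3p_{Folio} + 2p_{Quill}).
∂π/∂p_{Folio} = 263 − 6p_{Folio} + 2p_{Quill} = 0 ⇒ p_{Folio} = 263/6 + (1/3)p_{Quill}.
Similarly p_{Quill} = 257/6 + (1/3)p_{Folio}.
Solving the two reaction functions simultaneously: (1 − (1/3)(1/3))p_{Folio} = 263/6 + (1/3)·(257/6), so (8/9)p_{Folio} = 523/9 and p_{Folio} = 65.375.
Then p_{Quill} = 257/6 + (1/3)·65.375 = 64.625.

65.375, 64.625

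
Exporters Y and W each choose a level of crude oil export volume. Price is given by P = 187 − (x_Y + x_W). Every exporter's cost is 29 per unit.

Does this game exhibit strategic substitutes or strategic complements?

strategic substitutes

Exporter Y's profit: π = x_Y(187 − (x_Y + x_W)) − 29x_Y.
∂π/∂x_Y = 158 − 2x_Y − x_W = 0, so x_Y = 79 − 0.5x_W.
The best-response slope dx_Y/dx_W = −0.5 < 0: the reaction function is downward-sloping, so the choices are strategic substitutes.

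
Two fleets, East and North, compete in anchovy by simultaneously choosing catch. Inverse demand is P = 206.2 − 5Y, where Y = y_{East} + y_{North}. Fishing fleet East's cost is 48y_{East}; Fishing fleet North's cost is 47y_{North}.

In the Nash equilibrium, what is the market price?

100.4

Fishing fleet East's profit: π = y_{East}(206.2 − 5(y_{East} + y_{North})) − 48y_{East}.
∂π/∂y_{East} = 158.2 − 10y_{East} − 5y_{North} = 0, so y_{East} = 15.82 − 0.5y_{North}.
By the same steps for North: y_{North} = 15.92 − 0.5y_{East}.
Plugging y_{North} into East's best response: y_{East} = 15.82 − 0.5(15.92 − 0.5y_{East}) ⇒ 0.75y_{East} = 7.86, so y_{East} = 10.48.
Then y_{North} = 15.92 − 0.5·10.48 = 10.68.
Equilibrium price: P = 206.2 − 5·21.16 = 100.4.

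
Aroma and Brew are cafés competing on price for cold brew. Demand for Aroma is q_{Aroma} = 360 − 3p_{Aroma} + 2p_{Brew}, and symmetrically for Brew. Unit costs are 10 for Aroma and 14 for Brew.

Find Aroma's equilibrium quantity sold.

Aroma's profit: π = (p_{Aroma} − 10)(360 − 3p_{Aroma} + 2p_{Brew}).
∂π/∂p_{Aroma} = 390 − 6p_{Aroma} + 2p_{Brew} = 0 ⇒ p_{Aroma} = 65 + (1/3)p_{Brew}.
Similarly p_{Brew} = 67 + (1/3)p_{Aroma}.
Solving the two reaction functions simultaneously: (1 − (1/3)(1/3))p_{Aroma} = 65 + (1/3)·67, so (8/9)p_{Aroma} = 262/3 and p_{Aroma} = 98.25.
Then p_{Brew} = 67 + (1/3)·98.25 = 99.75.
q_{Aroma} = 360 − 3·98.25 + 2·99.75 = 264.75.

264.75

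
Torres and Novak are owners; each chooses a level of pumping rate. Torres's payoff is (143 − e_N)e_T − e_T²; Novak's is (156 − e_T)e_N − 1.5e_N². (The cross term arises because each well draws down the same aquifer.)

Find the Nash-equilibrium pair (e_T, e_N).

Expanding Torres's payoff: 143e_T − e_Ne_T − e_T².
∂π/∂e_T = 143 − e_N − 2e_T = 0, so e_T = 71.5 − 0.5e_N.
Likewise for Novak: e_N = 52 − (1/3)e_T.
Plugging e_N into Torres's best response: e_T = 71.5 − 0.5(52 − (1/3)e_T) ⇒ (5/6)e_T = 45.5, so e_T = 54.6.
Then e_N = 52 − (1/3)·54.6 = 33.8.

54.6, 33.8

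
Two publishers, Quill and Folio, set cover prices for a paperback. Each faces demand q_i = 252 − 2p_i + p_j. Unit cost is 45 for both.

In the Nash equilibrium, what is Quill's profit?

9522

Quill's profit: π = (p_{Quill} − 45)(252 − 2p_{Quill} + p_{Folio}).
∂π/∂p_{Quill} = 342 − 4p_{Quill} + p_{Folio} = 0 ⇒ p_{Quill} = 85.5 + 0.25p_{Folio}.
By symmetry p_{Folio} = p_{Quill}; substituting into the reaction function, 0.75p_{Quill} = 85.5 and p_{Quill} = 114.
q_{Quill} = 252 − 2·114 + 114 = 138.
Profit = (114 − 45)·138 = 9522.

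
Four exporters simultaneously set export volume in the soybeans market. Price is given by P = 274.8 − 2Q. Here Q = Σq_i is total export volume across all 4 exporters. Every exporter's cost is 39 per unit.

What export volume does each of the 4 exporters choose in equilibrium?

23.58

A representative exporter's profit is π_i = q_i(274.8 − 2Q) − 39q_i, with Q = q_i + Σ_{j≠i} q_j.
First-order condition: 235.8 − 4q_i − 2Σ_{j≠i} q_j = 0.
With identical exporters, set every q_j = q: then 235.8 − 4q − 6q = 0, i.e. q = 235.8/10 = 23.58.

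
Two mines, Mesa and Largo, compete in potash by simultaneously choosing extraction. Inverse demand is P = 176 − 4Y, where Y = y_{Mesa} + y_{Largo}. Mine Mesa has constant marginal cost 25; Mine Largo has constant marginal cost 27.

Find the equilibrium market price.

76

Mine Mesa's profit: π = y_{Mesa}(176 − 4(y_{Mesa} + y_{Largo})) − 25y_{Mesa}.
∂π/∂y_{Mesa} = 151 − 8y_{Mesa} − 4y_{Largo} = 0, so y_{Mesa} = 18.875 − 0.5y_{Largo}.
By the same steps for Largo: y_{Largo} = 18.625 − 0.5y_{Mesa}.
Solving the two reaction functions simultaneously: (1 − (−0.5)(−0.5))y_{Mesa} = 18.875 − 0.5·18.625, so 0.75y_{Mesa} = 9.5625 and y_{Mesa} = 12.75.
Then y_{Largo} = 18.625 − 0.5·12.75 = 12.25.
Equilibrium price: P = 176 − 4·25 = 76.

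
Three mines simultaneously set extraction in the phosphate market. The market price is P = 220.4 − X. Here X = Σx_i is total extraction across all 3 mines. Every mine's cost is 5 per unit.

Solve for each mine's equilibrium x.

A representative mine's profit is π_i = x_i(220.4 − X) − 5x_i, with X = x_i + Σ_{j≠i} x_j.
First-order condition: 215.4 − 2x_i − Σ_{j≠i} x_j = 0.
With identical mines, set every x_j = x: then 215.4 − 2x − 2x = 0, i.e. x = 215.4/4 = 53.85.

53.85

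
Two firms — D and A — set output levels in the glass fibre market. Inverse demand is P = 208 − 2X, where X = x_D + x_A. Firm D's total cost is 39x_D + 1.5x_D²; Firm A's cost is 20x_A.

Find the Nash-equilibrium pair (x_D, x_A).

12.5, 40.75

Firm D's profit: π = x_D(208 − 2(x_D + x_A)) − 39x_D − 1.5x_D².
∂π/∂x_D = 169 − 7x_D − 2x_A = 0, so x_D = 169/7 − (2/7)x_A.
For A: ∂π/∂x_A = 188 − 4x_A − 2x_D = 0 ⇒ x_A = 47 − 0.5x_D.
Plugging x_A into D's best response: x_D = 169/7 − (2/7)(47 − 0.5x_D) ⇒ (6/7)x_D = 75/7, so x_D = 12.5.
Then x_A = 47 − 0.5·12.5 = 40.75.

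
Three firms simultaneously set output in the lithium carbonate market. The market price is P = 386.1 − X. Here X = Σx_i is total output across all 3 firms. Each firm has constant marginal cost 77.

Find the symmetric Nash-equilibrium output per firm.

A representative firm's profit is π_i = x_i(386.1 − X) − 77x_i, with X = x_i + Σ_{j≠i} x_j.
First-order condition: 309.1 − 2x_i − Σ_{j≠i} x_j = 0.
In a symmetric equilibrium every firm chooses the same x, so Σ_{j≠i} x_j = 2x. The condition becomes 309.1 − 4x = 0, giving x = 309.1/4 = 77.275.

77.275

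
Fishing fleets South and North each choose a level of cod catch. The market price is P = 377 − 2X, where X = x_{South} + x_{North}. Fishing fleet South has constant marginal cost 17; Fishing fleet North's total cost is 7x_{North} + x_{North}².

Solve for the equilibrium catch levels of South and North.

Fishing fleet South's profit: π = x_{South}(377 − 2(x_{South} + x_{North})) − 17x_{South}.
∂π/∂x_{South} = 360 − 4x_{South} − 2x_{North} = 0, so x_{South} = 90 − 0.5x_{North}.
For North: ∂π/∂x_{North} = 370 − 6x_{North} − 2x_{South} = 0 ⇒ x_{North} = 185/3 − (1/3)x_{South}.
Substituting the second reaction function into the first: x_{South} = 90 − 0.5(185/3 − (1/3)x_{South}), which gives (5/6)x_{South} = 355/6 ⇒ x_{South} = 71.
Then x_{North} = 185/3 − (1/3)·71 = 38.

71, 38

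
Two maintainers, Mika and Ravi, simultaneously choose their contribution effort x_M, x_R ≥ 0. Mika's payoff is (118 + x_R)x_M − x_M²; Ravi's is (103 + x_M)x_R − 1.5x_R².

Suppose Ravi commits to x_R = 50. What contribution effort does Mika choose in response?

84

Expanding Mika's payoff: 118x_M + x_Rx_M − x_M².
∂π/∂x_M = 118 + x_R − 2x_M = 0, so x_M = 59 + 0.5x_R.
At x_R = 50: x_M = 59 + 0.5·50 = 84.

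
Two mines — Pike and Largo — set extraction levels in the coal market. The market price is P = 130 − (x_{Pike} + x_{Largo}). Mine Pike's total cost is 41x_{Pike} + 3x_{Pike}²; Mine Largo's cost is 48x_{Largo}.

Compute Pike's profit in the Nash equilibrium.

163.84

Mine Pike's profit: π = x_{Pike}(130 − (x_{Pike} + x_{Largo})) − 41x_{Pike} − 3x_{Pike}².
∂π/∂x_{Pike} = 89 − 8x_{Pike} − x_{Largo} = 0, so x_{Pike} = 11.125 − 0.125x_{Largo}.
For Largo: ∂π/∂x_{Largo} = 82 − 2x_{Largo} − x_{Pike} = 0 ⇒ x_{Largo} = 41 − 0.5x_{Pike}.
Substituting the second reaction function into the first: x_{Pike} = 11.125 − 0.125(41 − 0.5x_{Pike}), which gives 0.9375x_{Pike} = 6 ⇒ x_{Pike} = 6.4.
Then x_{Largo} = 41 − 0.5·6.4 = 37.8.
Price P = 130 − 44.2 = 85.8.
Pike's profit: (85.8 − 41)·6.4 − 3(6.4)² = 163.84.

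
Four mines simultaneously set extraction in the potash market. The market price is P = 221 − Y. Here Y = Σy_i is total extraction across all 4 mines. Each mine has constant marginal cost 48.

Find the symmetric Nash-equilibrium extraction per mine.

34.6

A representative mine's profit is π_i = y_i(221 − Y) − 48y_i, with Y = y_i + Σ_{j≠i} y_j.
First-order condition: 173 − 2y_i − Σ_{j≠i} y_j = 0.
With identical mines, set every y_j = y: then 173 − 2y − 3y = 0, i.e. y = 173/5 = 34.6.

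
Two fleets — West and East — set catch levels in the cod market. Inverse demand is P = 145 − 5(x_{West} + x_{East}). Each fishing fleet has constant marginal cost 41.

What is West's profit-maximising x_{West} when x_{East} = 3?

Fishing fleet West's profit: π = x_{West}(145 − 5(x_{West} + x_{East})) − 41x_{West}.
∂π/∂x_{West} = 104 − 10x_{West} − 5x_{East} = 0, so x_{West} = 10.4 − 0.5x_{East}.
At x_{East} = 3: x_{West} = 10.4 − 0.5·3 = 8.9.

8.9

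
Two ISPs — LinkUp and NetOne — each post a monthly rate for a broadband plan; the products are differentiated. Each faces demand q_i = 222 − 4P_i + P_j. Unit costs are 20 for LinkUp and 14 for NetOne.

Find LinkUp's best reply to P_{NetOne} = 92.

LinkUp's profit: π = (P_{LinkUp} − 20)(222 − 4P_{LinkUp} + P_{NetOne}).
∂π/∂P_{LinkUp} = 302 − 8P_{LinkUp} + P_{NetOne} = 0 ⇒ P_{LinkUp} = 37.75 + 0.125P_{NetOne}.
At P_{NetOne} = 92: P_{LinkUp} = 37.75 + 0.125·92 = 49.25.

49.25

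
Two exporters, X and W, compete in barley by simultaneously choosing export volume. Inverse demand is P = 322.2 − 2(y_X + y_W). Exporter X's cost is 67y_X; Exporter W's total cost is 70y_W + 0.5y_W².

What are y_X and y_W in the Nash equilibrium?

Exporter X's profit: π = y_X(322.2 − 2(y_X + y_W)) − 67y_X.
∂π/∂y_X = 255.2 − 4y_X − 2y_W = 0, so y_X = 63.8 − 0.5y_W.
For W: ∂π/∂y_W = 252.2 − 5y_W − 2y_X = 0 ⇒ y_W = 50.44 − 0.4y_X.
Plugging y_W into X's best response: y_X = 63.8 − 0.5(50.44 − 0.4y_X) ⇒ 0.8y_X = 38.58, so y_X = 48.225.
Then y_W = 50.44 − 0.4·48.225 = 31.15.

48.225, 31.15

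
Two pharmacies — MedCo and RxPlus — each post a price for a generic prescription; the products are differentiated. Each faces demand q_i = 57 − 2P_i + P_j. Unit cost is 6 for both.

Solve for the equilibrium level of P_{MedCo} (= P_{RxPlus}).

23

MedCo's profit: π = (P_{MedCo} − 6)(57 − 2P_{MedCo} + P_{RxPlus}).
∂π/∂P_{MedCo} = 69 − 4P_{MedCo} + P_{RxPlus} = 0 ⇒ P_{MedCo} = 17.25 + 0.25P_{RxPlus}.
Setting P_{MedCo} = P_{RxPlus} in the reaction function: P_{MedCo} = 17.25 + 0.25P_{MedCo}, so P_{MedCo} = 17.25 / 0.75 = 23.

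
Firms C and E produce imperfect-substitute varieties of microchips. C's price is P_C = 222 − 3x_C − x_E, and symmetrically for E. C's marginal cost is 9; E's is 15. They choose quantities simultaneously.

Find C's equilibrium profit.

2809.08

Firm C's profit: π = x_C(222 − 3x_C − x_E) − 9x_C.
∂π/∂x_C = 213 − 6x_C − x_E = 0 ⇒ x_C = 35.5 − (1/6)x_E.
Similarly x_E = 34.5 − (1/6)x_C.
Substituting the second reaction function into the first: x_C = 35.5 − (1/6)(34.5 − (1/6)x_C), which gives (35/36)x_C = 29.75 ⇒ x_C = 30.6.
Then x_E = 34.5 − (1/6)·30.6 = 29.4.
P_C = 222 − 3·30.6 − 29.4 = 100.8.
Profit = (100.8 − 9)·30.6 = 2809.08.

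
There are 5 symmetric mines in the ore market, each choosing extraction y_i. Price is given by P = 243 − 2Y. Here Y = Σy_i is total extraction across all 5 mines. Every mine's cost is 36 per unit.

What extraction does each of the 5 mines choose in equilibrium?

17.25

A representative mine's profit is π_i = y_i(243 − 2Y) − 36y_i, with Y = y_i + Σ_{j≠i} y_j.
First-order condition: 207 − 4y_i − 2Σ_{j≠i} y_j = 0.
With identical mines, set every y_j = y: then 207 − 4y − 8y = 0, i.e. y = 207/12 = 17.25.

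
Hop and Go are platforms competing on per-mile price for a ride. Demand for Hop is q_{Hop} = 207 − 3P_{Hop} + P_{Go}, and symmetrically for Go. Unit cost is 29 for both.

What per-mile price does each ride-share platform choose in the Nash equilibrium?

Hop's profit: π = (P_{Hop} − 29)(207 − 3P_{Hop} + P_{Go}).
∂π/∂P_{Hop} = 294 − 6P_{Hop} + P_{Go} = 0 ⇒ P_{Hop} = 49 + (1/6)P_{Go}.
Setting P_{Hop} = P_{Go} in the reaction function: P_{Hop} = 49 + (1/6)P_{Hop}, so P_{Hop} = 49 / (5/6) = 58.8.

58.8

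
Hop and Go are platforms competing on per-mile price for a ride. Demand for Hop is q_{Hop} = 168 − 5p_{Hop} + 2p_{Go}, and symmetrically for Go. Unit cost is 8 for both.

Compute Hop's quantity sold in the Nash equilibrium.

90

Hop's profit: π = (p_{Hop} − 8)(168 − 5p_{Hop} + 2p_{Go}).
∂π/∂p_{Hop} = 208 − 10p_{Hop} + 2p_{Go} = 0 ⇒ p_{Hop} = 20.8 + 0.2p_{Go}.
The game is symmetric, so in equilibrium p_{Go} = p_{Hop}: the reaction function gives 0.8p_{Hop} = 20.8, hence p_{Hop} = 26.
q_{Hop} = 168 − 5·26 + 2·26 = 90.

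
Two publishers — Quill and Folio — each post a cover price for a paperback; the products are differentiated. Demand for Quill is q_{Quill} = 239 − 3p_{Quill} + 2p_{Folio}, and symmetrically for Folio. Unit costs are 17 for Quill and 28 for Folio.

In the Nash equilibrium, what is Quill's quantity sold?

Quill's profit: π = (p_{Quill} − 17)(239 − 3p_{Quill} + 2p_{Folio}).
∂π/∂p_{Quill} = 290 − 6p_{Quill} + 2p_{Folio} = 0 ⇒ p_{Quill} = 145/3 + (1/3)p_{Folio}.
Similarly p_{Folio} = 323/6 + (1/3)p_{Quill}.
Solving the two reaction functions simultaneously: (1 − (1/3)(1/3))p_{Quill} = 145/3 + (1/3)·(323/6), so (8/9)p_{Quill} = 1193/18 and p_{Quill} = 74.5625.
Then p_{Folio} = 323/6 + (1/3)·74.5625 = 78.6875.
q_{Quill} = 239 − 3·74.5625 + 2·78.6875 = 172.6875.

172.6875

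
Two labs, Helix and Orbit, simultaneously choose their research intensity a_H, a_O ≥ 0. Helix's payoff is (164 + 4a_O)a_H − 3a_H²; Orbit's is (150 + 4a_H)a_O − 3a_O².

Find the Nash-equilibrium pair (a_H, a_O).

Expanding Helix's payoff: 164a_H + 4a_Oa_H − 3a_H².
∂π/∂a_H = 164 + 4a_O − 6a_H = 0, so a_H = 82/3 + (2/3)a_O.
Likewise for Orbit: a_O = 25 + (2/3)a_H.
Substituting the second reaction function into the first: a_H = 82/3 + (2/3)(25 + (2/3)a_H), which gives (5/9)a_H = 44 ⇒ a_H = 79.2.
Then a_O = 25 + (2/3)·79.2 = 77.8.

79.2, 77.8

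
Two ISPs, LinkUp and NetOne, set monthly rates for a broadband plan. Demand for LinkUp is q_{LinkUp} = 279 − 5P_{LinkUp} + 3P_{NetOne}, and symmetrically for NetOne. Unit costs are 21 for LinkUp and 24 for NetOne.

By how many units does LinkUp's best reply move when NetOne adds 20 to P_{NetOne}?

LinkUp's profit: π = (P_{LinkUp} − 21)(279 − 5P_{LinkUp} + 3P_{NetOne}).
∂π/∂P_{LinkUp} = 384 − 10P_{LinkUp} + 3P_{NetOne} = 0 ⇒ P_{LinkUp} = 38.4 + 0.3P_{NetOne}.
The reaction-function slope is 0.3, so a 20-unit rise in P_{NetOne} moves P_{LinkUp} by 0.3 × 20 = 6. LinkUp's best response rises — the actions are strategic complements.

6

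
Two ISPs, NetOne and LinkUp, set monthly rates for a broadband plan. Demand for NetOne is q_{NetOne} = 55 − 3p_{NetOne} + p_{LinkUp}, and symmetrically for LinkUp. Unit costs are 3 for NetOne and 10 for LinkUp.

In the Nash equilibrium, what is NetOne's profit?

NetOne's profit: π = (p_{NetOne} − 3)(55 − 3p_{NetOne} + p_{LinkUp}).
∂π/∂p_{NetOne} = 64 − 6p_{NetOne} + p_{LinkUp} = 0 ⇒ p_{NetOne} = 32/3 + (1/6)p_{LinkUp}.
Similarly p_{LinkUp} = 85/6 + (1/6)p_{NetOne}.
Substituting the second reaction function into the first: p_{NetOne} = 32/3 + (1/6)(85/6 + (1/6)p_{NetOne}), which gives (35/36)p_{NetOne} = 469/36 ⇒ p_{NetOne} = 13.4.
Then p_{LinkUp} = 85/6 + (1/6)·13.4 = 16.4.
q_{NetOne} = 55 − 3·13.4 + 16.4 = 31.2.
Profit = (13.4 − 3)·31.2 = 324.48.

324.48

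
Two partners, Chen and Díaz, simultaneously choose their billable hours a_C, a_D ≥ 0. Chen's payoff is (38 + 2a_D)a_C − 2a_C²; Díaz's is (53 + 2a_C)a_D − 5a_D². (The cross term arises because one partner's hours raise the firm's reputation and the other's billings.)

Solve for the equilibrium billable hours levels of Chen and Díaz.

13.5, 8

Expanding Chen's payoff: 38a_C + 2a_Da_C − 2a_C².
∂π/∂a_C = 38 + 2a_D − 4a_C = 0, so a_C = 9.5 + 0.5a_D.
Likewise for Díaz: a_D = 5.3 + 0.2a_C.
Substituting the second reaction function into the first: a_C = 9.5 + 0.5(5.3 + 0.2a_C), which gives 0.9a_C = 12.15 ⇒ a_C = 13.5.
Then a_D = 5.3 + 0.2·13.5 = 8.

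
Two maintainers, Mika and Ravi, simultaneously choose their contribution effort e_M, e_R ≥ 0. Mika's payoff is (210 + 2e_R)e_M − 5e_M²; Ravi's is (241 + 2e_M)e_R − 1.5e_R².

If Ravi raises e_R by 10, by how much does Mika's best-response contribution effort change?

2

Expanding Mika's payoff: 210e_M + 2e_Re_M − 5e_M².
∂π/∂e_M = 210 + 2e_R − 10e_M = 0, so e_M = 21 + 0.2e_R.
The reaction-function slope is 0.2, so a 10-unit rise in e_R moves e_M by 0.2 × 10 = 2. Mika's best response rises — the actions are strategic complements.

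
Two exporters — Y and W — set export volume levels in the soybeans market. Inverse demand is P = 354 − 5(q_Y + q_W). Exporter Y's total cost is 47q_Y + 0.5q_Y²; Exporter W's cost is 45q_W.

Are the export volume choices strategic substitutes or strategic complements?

strategic substitutes

Exporter Y's profit: π = q_Y(354 − 5(q_Y + q_W)) − 47q_Y − 0.5q_Y².
∂π/∂q_Y = 307 − 11q_Y − 5q_W = 0, so q_Y = 307/11 − (5/11)q_W.
The best-response slope dq_Y/dq_W = −5/11 < 0: the reaction function is downward-sloping, so the choices are strategic substitutes.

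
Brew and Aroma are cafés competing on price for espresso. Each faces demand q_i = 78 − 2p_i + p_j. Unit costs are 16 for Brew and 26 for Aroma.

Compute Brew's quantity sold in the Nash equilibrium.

44

Brew's profit: π = (p_{Brew} − 16)(78 − 2p_{Brew} + p_{Aroma}).
∂π/∂p_{Brew} = 110 − 4p_{Brew} + p_{Aroma} = 0 ⇒ p_{Brew} = 27.5 + 0.25p_{Aroma}.
Similarly p_{Aroma} = 32.5 + 0.25p_{Brew}.
Substituting the second reaction function into the first: p_{Brew} = 27.5 + 0.25(32.5 + 0.25p_{Brew}), which gives 0.9375p_{Brew} = 35.625 ⇒ p_{Brew} = 38.
Then p_{Aroma} = 32.5 + 0.25·38 = 42.
q_{Brew} = 78 − 2·38 + 42 = 44.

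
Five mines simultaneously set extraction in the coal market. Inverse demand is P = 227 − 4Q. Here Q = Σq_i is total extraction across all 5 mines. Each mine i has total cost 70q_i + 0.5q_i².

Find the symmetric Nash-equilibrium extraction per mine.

A representative mine's profit is π_i = q_i(227 − 4Q) − 70q_i − 0.5q_i², with Q = q_i + Σ_{j≠i} q_j.
First-order condition: 157 − 9q_i − 4Σ_{j≠i} q_j = 0.
With identical mines, set every q_j = q: then 157 − 9q − 16q = 0, i.e. q = 157/25 = 6.28.

6.28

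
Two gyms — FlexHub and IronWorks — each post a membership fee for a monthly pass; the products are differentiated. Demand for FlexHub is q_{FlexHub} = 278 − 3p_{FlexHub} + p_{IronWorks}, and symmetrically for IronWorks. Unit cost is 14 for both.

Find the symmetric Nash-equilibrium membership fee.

64

FlexHub's profit: π = (p_{FlexHub} − 14)(278 − 3p_{FlexHub} + p_{IronWorks}).
∂π/∂p_{FlexHub} = 320 − 6p_{FlexHub} + p_{IronWorks} = 0 ⇒ p_{FlexHub} = 160/3 + (1/6)p_{IronWorks}.
Setting p_{FlexHub} = p_{IronWorks} in the reaction function: p_{FlexHub} = 160/3 + (1/6)p_{FlexHub}, so p_{FlexHub} = (160/3) / (5/6) = 64.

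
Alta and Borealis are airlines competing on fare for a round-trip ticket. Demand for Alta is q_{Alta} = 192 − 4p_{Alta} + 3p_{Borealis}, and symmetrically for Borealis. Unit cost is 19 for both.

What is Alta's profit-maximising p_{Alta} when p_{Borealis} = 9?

Alta's profit: π = (p_{Alta} − 19)(192 − 4p_{Alta} + 3p_{Borealis}).
∂π/∂p_{Alta} = 268 − 8p_{Alta} + 3p_{Borealis} = 0 ⇒ p_{Alta} = 33.5 + 0.375p_{Borealis}.
At p_{Borealis} = 9: p_{Alta} = 33.5 + 0.375·9 = 36.875.

36.875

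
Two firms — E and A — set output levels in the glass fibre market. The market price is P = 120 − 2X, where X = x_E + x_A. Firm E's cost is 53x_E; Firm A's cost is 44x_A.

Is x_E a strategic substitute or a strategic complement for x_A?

Firm E's profit: π = x_E(120 − 2(x_E + x_A)) − 53x_E.
∂π/∂x_E = 67 − 4x_E − 2x_A = 0, so x_E = 16.75 − 0.5x_A.
The best-response slope dx_E/dx_A = −0.5 < 0: the reaction function is downward-sloping, so the choices are strategic substitutes.

strategic substitutes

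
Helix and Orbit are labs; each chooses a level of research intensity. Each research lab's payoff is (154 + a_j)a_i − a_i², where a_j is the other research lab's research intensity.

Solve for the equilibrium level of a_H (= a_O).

Helix's payoff is (154 + a_O)a_H − a_H².
∂π/∂a_H = 154 + a_O − 2a_H = 0, so a_H = 77 + 0.5a_O.
By symmetry a_O = a_H; substituting into the reaction function, 0.5a_H = 77 and a_H = 154.

154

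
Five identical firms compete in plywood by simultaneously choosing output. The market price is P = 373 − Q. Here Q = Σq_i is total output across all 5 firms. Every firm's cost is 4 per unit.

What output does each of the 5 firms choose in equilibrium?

61.5

A representative firm's profit is π_i = q_i(373 − Q) − 4q_i, with Q = q_i + Σ_{j≠i} q_j.
First-order condition: 369 − 2q_i − Σ_{j≠i} q_j = 0.
Imposing symmetry (q_j = q for all j) turns Σ_{j≠i} q_j into 4q, so 369 = 6q and q = 61.5.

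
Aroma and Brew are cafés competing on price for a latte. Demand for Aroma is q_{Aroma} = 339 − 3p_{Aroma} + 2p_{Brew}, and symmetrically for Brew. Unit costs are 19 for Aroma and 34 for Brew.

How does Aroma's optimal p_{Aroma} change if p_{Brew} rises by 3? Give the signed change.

Aroma's profit: π = (p_{Aroma} − 19)(339 − 3p_{Aroma} + 2p_{Brew}).
∂π/∂p_{Aroma} = 396 − 6p_{Aroma} + 2p_{Brew} = 0 ⇒ p_{Aroma} = 66 + (1/3)p_{Brew}.
The reaction-function slope is 1/3, so a 3-unit rise in p_{Brew} moves p_{Aroma} by 1/3 × 3 = 1. Aroma's best response rises — the actions are strategic complements.

1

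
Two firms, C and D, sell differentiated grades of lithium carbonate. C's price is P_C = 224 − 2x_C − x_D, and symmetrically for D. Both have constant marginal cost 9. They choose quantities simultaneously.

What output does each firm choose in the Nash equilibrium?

Firm C's profit: π = x_C(224 − 2x_C − x_D) − 9x_C.
∂π/∂x_C = 215 − 4x_C − x_D = 0 ⇒ x_C = 53.75 − 0.25x_D.
The game is symmetric, so in equilibrium x_D = x_C: the reaction function gives 1.25x_C = 53.75, hence x_C = 43.

43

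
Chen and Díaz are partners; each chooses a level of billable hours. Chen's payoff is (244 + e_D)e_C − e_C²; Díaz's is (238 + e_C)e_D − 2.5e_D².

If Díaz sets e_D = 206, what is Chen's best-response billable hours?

Expanding Chen's payoff: 244e_C + e_De_C − e_C².
∂π/∂e_C = 244 + e_D − 2e_C = 0, so e_C = 122 + 0.5e_D.
At e_D = 206: e_C = 122 + 0.5·206 = 225.

225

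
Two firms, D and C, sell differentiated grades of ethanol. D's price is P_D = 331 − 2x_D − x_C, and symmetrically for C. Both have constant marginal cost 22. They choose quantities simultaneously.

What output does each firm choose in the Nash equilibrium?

61.8

Firm D's profit: π = x_D(331 − 2x_D − x_C) − 22x_D.
∂π/∂x_D = 309 − 4x_D − x_C = 0 ⇒ x_D = 77.25 − 0.25x_C.
The game is symmetric, so in equilibrium x_C = x_D: the reaction function gives 1.25x_D = 77.25, hence x_D = 61.8.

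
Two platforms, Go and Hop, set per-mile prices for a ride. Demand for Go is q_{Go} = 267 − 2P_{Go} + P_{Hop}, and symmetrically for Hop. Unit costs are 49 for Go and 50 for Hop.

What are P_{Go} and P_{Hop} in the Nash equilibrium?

121.8, 122.2

Go's profit: π = (P_{Go} − 49)(267 − 2P_{Go} + P_{Hop}).
∂π/∂P_{Go} = 365 − 4P_{Go} + P_{Hop} = 0 ⇒ P_{Go} = 91.25 + 0.25P_{Hop}.
Similarly P_{Hop} = 91.75 + 0.25P_{Go}.
Substituting the second reaction function into the first: P_{Go} = 91.25 + 0.25(91.75 + 0.25P_{Go}), which gives 0.9375P_{Go} = 114.1875 ⇒ P_{Go} = 121.8.
Then P_{Hop} = 91.75 + 0.25·121.8 = 122.2.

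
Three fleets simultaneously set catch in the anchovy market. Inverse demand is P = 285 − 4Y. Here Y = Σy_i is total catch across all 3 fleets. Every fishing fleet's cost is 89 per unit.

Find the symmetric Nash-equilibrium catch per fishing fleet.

12.25

A representative fishing fleet's profit is π_i = y_i(285 − 4Y) − 89y_i, with Y = y_i + Σ_{j≠i} y_j.
First-order condition: 196 − 8y_i − 4Σ_{j≠i} y_j = 0.
With identical fishing fleets, set every y_j = y: then 196 − 8y − 8y = 0, i.e. y = 196/16 = 12.25.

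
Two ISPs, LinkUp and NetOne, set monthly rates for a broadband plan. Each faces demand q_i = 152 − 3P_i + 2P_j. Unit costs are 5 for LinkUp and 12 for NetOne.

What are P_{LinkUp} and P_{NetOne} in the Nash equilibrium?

LinkUp's profit: π = (P_{LinkUp} − 5)(152 − 3P_{LinkUp} + 2P_{NetOne}).
∂π/∂P_{LinkUp} = 167 − 6P_{LinkUp} + 2P_{NetOne} = 0 ⇒ P_{LinkUp} = 167/6 + (1/3)P_{NetOne}.
Similarly P_{NetOne} = 94/3 + (1/3)P_{LinkUp}.
Plugging P_{NetOne} into LinkUp's best response: P_{LinkUp} = 167/6 + (1/3)(94/3 + (1/3)P_{LinkUp}) ⇒ (8/9)P_{LinkUp} = 689/18, so P_{LinkUp} = 43.0625.
Then P_{NetOne} = 94/3 + (1/3)·43.0625 = 45.6875.

43.0625, 45.6875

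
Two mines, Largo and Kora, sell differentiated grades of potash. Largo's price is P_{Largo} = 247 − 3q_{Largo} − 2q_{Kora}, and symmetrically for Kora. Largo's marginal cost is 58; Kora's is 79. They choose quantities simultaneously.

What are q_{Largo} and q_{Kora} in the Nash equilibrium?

24.9375, 19.6875

Mine Largo's profit: π = q_{Largo}(247 − 3q_{Largo} − 2q_{Kora}) − 58q_{Largo}.
∂π/∂q_{Largo} = 189 − 6q_{Largo} − 2q_{Kora} = 0 ⇒ q_{Largo} = 31.5 − (1/3)q_{Kora}.
Similarly q_{Kora} = 28 − (1/3)q_{Largo}.
Solving the two reaction functions simultaneously: (1 − (−1/3)(−1/3))q_{Largo} = 31.5 − (1/3)·28, so (8/9)q_{Largo} = 133/6 and q_{Largo} = 24.9375.
Then q_{Kora} = 28 − (1/3)·24.9375 = 19.6875.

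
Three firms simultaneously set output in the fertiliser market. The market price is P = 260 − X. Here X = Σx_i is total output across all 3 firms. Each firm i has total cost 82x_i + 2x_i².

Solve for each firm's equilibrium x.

A representative firm's profit is π_i = x_i(260 − X) − 82x_i − 2x_i², with X = x_i + Σ_{j≠i} x_j.
First-order condition: 178 − 6x_i − Σ_{j≠i} x_j = 0.
Imposing symmetry (x_j = x for all j) turns Σ_{j≠i} x_j into 2x, so 178 = 8x and x = 22.25.

22.25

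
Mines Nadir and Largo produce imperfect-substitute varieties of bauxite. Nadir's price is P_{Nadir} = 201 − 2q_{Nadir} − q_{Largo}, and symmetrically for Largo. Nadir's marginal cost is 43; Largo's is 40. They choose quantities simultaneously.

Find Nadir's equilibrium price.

105.8

Mine Nadir's profit: π = q_{Nadir}(201 − 2q_{Nadir} − q_{Largo}) − 43q_{Nadir}.
∂π/∂q_{Nadir} = 158 − 4q_{Nadir} − q_{Largo} = 0 ⇒ q_{Nadir} = 39.5 − 0.25q_{Largo}.
Similarly q_{Largo} = 40.25 − 0.25q_{Nadir}.
Solving the two reaction functions simultaneously: (1 − (−0.25)(−0.25))q_{Nadir} = 39.5 − 0.25·40.25, so 0.9375q_{Nadir} = 29.4375 and q_{Nadir} = 31.4.
Then q_{Largo} = 40.25 − 0.25·31.4 = 32.4.
P_{Nadir} = 201 − 2·31.4 − 32.4 = 105.8.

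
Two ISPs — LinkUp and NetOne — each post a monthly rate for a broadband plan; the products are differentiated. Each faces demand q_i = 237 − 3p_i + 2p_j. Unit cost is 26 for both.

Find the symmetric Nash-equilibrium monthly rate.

78.75

LinkUp's profit: π = (p_{LinkUp} − 26)(237 − 3p_{LinkUp} + 2p_{NetOne}).
∂π/∂p_{LinkUp} = 315 − 6p_{LinkUp} + 2p_{NetOne} = 0 ⇒ p_{LinkUp} = 52.5 + (1/3)p_{NetOne}.
The game is symmetric, so in equilibrium p_{NetOne} = p_{LinkUp}: the reaction function gives (2/3)p_{LinkUp} = 52.5, hence p_{LinkUp} = 78.75.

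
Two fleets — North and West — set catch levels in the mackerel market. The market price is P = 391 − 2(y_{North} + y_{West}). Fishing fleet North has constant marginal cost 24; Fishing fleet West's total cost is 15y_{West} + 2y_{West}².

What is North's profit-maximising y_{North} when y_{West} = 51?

66.25

Fishing fleet North's profit: π = y_{North}(391 − 2(y_{North} + y_{West})) − 24y_{North}.
∂π/∂y_{North} = 367 − 4y_{North} − 2y_{West} = 0, so y_{North} = 91.75 − 0.5y_{West}.
At y_{West} = 51: y_{North} = 91.75 − 0.5·51 = 66.25.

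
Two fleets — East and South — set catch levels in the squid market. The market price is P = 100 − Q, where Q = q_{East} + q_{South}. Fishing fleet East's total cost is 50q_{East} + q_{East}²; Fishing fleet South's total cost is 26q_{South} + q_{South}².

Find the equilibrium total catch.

Fishing fleet East's profit: π = q_{East}(100 − (q_{East} + q_{South})) − 50q_{East} − q_{East}².
∂π/∂q_{East} = 50 − 4q_{East} − q_{South} = 0, so q_{East} = 12.5 − 0.25q_{South}.
By the same steps for South: q_{South} = 18.5 − 0.25q_{East}.
Substituting the second reaction function into the first: q_{East} = 12.5 − 0.25(18.5 − 0.25q_{East}), which gives 0.9375q_{East} = 7.875 ⇒ q_{East} = 8.4.
Then q_{South} = 18.5 − 0.25·8.4 = 16.4.
Total catch: 8.4 + 16.4 = 24.8.

24.8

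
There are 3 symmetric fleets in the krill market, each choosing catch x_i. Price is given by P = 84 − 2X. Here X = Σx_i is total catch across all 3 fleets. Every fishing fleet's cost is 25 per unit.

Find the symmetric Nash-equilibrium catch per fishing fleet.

A representative fishing fleet's profit is π_i = x_i(84 − 2X) − 25x_i, with X = x_i + Σ_{j≠i} x_j.
First-order condition: 59 − 4x_i − 2Σ_{j≠i} x_j = 0.
With identical fishing fleets, set every x_j = x: then 59 − 4x − 4x = 0, i.e. x = 59/8 = 7.375.

7.375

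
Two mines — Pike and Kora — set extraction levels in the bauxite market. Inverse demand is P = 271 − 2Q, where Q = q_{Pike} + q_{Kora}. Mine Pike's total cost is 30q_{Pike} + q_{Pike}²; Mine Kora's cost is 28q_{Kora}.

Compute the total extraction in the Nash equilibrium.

Mine Pike's profit: π = q_{Pike}(271 − 2(q_{Pike} + q_{Kora})) − 30q_{Pike} − q_{Pike}².
∂π/∂q_{Pike} = 241 − 6q_{Pike} − 2q_{Kora} = 0, so q_{Pike} = 241/6 − (1/3)q_{Kora}.
For Kora: ∂π/∂q_{Kora} = 243 − 4q_{Kora} − 2q_{Pike} = 0 ⇒ q_{Kora} = 60.75 − 0.5q_{Pike}.
Substituting the second reaction function into the first: q_{Pike} = 241/6 − (1/3)(60.75 − 0.5q_{Pike}), which gives (5/6)q_{Pike} = 239/12 ⇒ q_{Pike} = 23.9.
Then q_{Kora} = 60.75 − 0.5·23.9 = 48.8.
Total extraction: 23.9 + 48.8 = 72.7.

72.7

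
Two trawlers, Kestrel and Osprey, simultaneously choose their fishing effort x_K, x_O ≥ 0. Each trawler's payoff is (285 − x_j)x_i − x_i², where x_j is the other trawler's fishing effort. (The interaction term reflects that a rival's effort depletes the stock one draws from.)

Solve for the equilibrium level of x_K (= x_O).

95

Kestrel's payoff is (285 − x_O)x_K − x_K².
∂π/∂x_K = 285 − x_O − 2x_K = 0, so x_K = 142.5 − 0.5x_O.
The game is symmetric, so in equilibrium x_O = x_K: the reaction function gives 1.5x_K = 142.5, hence x_K = 95.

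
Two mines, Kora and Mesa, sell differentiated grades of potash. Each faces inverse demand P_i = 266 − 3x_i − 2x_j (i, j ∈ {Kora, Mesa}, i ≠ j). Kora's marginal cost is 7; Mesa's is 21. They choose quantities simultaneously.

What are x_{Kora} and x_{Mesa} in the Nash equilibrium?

Mine Kora's profit: π = x_{Kora}(266 − 3x_{Kora} − 2x_{Mesa}) − 7x_{Kora}.
∂π/∂x_{Kora} = 259 − 6x_{Kora} − 2x_{Mesa} = 0 ⇒ x_{Kora} = 259/6 − (1/3)x_{Mesa}.
Similarly x_{Mesa} = 245/6 − (1/3)x_{Kora}.
Substituting the second reaction function into the first: x_{Kora} = 259/6 − (1/3)(245/6 − (1/3)x_{Kora}), which gives (8/9)x_{Kora} = 266/9 ⇒ x_{Kora} = 33.25.
Then x_{Mesa} = 245/6 − (1/3)·33.25 = 29.75.

33.25, 29.75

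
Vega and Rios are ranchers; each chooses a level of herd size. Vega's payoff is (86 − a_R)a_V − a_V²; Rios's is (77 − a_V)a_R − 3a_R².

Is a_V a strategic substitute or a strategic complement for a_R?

strategic substitutes

Expanding Vega's payoff: 86a_V − a_Ra_V − a_V².
∂π/∂a_V = 86 − a_R − 2a_V = 0, so a_V = 43 − 0.5a_R.
The best-response slope da_V/da_R = −0.5 < 0: the reaction function is downward-sloping, so the choices are strategic substitutes.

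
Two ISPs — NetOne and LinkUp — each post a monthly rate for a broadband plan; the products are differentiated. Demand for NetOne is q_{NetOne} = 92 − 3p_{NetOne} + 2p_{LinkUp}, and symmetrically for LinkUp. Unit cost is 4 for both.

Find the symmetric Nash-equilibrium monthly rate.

26

NetOne's profit: π = (p_{NetOne} − 4)(92 − 3p_{NetOne} + 2p_{LinkUp}).
∂π/∂p_{NetOne} = 104 − 6p_{NetOne} + 2p_{LinkUp} = 0 ⇒ p_{NetOne} = 52/3 + (1/3)p_{LinkUp}.
By symmetry p_{LinkUp} = p_{NetOne}; substituting into the reaction function, (2/3)p_{NetOne} = 52/3 and p_{NetOne} = 26.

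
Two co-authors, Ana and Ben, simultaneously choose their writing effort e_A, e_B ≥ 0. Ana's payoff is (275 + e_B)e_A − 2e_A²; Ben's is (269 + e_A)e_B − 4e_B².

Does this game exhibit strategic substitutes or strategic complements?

strategic complements

Expanding Ana's payoff: 275e_A + e_Be_A − 2e_A².
∂π/∂e_A = 275 + e_B − 4e_A = 0, so e_A = 68.75 + 0.25e_B.
The best-response slope de_A/de_B = 0.25 > 0: the reaction function is upward-sloping, so the choices are strategic complements.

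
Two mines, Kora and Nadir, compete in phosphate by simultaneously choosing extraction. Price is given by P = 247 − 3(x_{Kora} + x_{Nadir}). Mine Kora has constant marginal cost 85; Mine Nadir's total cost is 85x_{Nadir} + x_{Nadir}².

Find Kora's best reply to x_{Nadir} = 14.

Mine Kora's profit: π = x_{Kora}(247 − 3(x_{Kora} + x_{Nadir})) − 85x_{Kora}.
∂π/∂x_{Kora} = 162 − 6x_{Kora} − 3x_{Nadir} = 0, so x_{Kora} = 27 − 0.5x_{Nadir}.
At x_{Nadir} = 14: x_{Kora} = 27 − 0.5·14 = 20.

20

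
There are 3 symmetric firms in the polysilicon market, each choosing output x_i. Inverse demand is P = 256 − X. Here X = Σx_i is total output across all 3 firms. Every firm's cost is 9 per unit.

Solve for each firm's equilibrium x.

61.75

A representative firm's profit is π_i = x_i(256 − X) − 9x_i, with X = x_i + Σ_{j≠i} x_j.
First-order condition: 247 − 2x_i − Σ_{j≠i} x_j = 0.
Imposing symmetry (x_j = x for all j) turns Σ_{j≠i} x_j into 2x, so 247 = 4x and x = 61.75.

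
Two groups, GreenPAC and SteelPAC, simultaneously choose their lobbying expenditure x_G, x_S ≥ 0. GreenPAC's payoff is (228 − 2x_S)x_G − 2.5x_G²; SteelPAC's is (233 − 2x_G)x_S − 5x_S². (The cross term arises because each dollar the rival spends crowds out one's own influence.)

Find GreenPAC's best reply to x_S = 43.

Expanding GreenPAC's payoff: 228x_G − 2x_Sx_G − 2.5x_G².
∂π/∂x_G = 228 − 2x_S − 5x_G = 0, so x_G = 45.6 − 0.4x_S.
At x_S = 43: x_G = 45.6 − 0.4·43 = 28.4.

28.4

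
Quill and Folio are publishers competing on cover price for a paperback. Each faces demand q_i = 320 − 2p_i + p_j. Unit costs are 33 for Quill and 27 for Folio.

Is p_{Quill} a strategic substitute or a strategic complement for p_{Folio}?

Quill's profit: π = (p_{Quill} − 33)(320 − 2p_{Quill} + p_{Folio}).
∂π/∂p_{Quill} = 386 − 4p_{Quill} + p_{Folio} = 0 ⇒ p_{Quill} = 96.5 + 0.25p_{Folio}.
The best-response slope dp_{Quill}/dp_{Folio} = 0.25 > 0: the reaction function is upward-sloping, so the choices are strategic complements.

strategic complements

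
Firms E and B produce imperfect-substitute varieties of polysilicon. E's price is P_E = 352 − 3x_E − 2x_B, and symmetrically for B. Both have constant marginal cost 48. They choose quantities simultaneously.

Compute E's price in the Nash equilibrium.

162

Firm E's profit: π = x_E(352 − 3x_E − 2x_B) − 48x_E.
∂π/∂x_E = 304 − 6x_E − 2x_B = 0 ⇒ x_E = 152/3 − (1/3)x_B.
By symmetry x_B = x_E; substituting into the reaction function, (4/3)x_E = 152/3 and x_E = 38.
P_E = 352 − 3·38 − 2·38 = 162.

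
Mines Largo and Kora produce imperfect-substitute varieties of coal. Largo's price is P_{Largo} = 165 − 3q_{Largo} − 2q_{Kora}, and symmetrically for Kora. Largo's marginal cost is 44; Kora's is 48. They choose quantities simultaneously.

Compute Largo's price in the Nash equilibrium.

90.125

Mine Largo's profit: π = q_{Largo}(165 − 3q_{Largo} − 2q_{Kora}) − 44q_{Largo}.
∂π/∂q_{Largo} = 121 − 6q_{Largo} − 2q_{Kora} = 0 ⇒ q_{Largo} = 121/6 − (1/3)q_{Kora}.
Similarly q_{Kora} = 19.5 − (1/3)q_{Largo}.
Substituting the second reaction function into the first: q_{Largo} = 121/6 − (1/3)(19.5 − (1/3)q_{Largo}), which gives (8/9)q_{Largo} = 41/3 ⇒ q_{Largo} = 15.375.
Then q_{Kora} = 19.5 − (1/3)·15.375 = 14.375.
P_{Largo} = 165 − 3·15.375 − 2·14.375 = 90.125.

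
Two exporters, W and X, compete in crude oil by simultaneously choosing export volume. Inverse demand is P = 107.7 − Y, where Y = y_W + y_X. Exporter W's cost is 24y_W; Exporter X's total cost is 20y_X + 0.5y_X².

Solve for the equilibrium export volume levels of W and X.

32.68, 18.34

Exporter W's profit: π = y_W(107.7 − (y_W + y_X)) − 24y_W.
∂π/∂y_W = 83.7 − 2y_W − y_X = 0, so y_W = 41.85 − 0.5y_X.
For X: ∂π/∂y_X = 87.7 − 3y_X − y_W = 0 ⇒ y_X = 877/30 − (1/3)y_W.
Substituting the second reaction function into the first: y_W = 41.85 − 0.5(877/30 − (1/3)y_W), which gives (5/6)y_W = 817/30 ⇒ y_W = 32.68.
Then y_X = 877/30 − (1/3)·32.68 = 18.34.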